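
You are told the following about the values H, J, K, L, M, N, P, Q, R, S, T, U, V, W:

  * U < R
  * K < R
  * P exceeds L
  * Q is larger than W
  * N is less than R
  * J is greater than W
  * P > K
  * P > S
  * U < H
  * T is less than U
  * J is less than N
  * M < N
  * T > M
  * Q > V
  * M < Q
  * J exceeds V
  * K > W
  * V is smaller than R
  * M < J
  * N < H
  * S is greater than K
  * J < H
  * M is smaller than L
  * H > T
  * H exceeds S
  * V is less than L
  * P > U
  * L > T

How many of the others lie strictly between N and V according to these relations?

Chaining upward from V reaches: Q, J, L, H, R, P.
Chaining downward from N reaches: M, W, J.
Strictly between V and N are those in both lists: J — 1 element.

1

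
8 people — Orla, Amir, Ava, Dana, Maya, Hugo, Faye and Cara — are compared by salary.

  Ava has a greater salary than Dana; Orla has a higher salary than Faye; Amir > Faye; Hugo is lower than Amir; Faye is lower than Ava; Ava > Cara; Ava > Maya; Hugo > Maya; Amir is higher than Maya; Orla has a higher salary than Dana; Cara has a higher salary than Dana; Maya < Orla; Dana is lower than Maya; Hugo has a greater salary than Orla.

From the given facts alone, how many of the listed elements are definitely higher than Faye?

From Faye the given relations immediately reach Orla, Ava, Amir.
From those, Hugo — 4 in total.
No other element is forced above Faye by the given relations, so the count is 4.

4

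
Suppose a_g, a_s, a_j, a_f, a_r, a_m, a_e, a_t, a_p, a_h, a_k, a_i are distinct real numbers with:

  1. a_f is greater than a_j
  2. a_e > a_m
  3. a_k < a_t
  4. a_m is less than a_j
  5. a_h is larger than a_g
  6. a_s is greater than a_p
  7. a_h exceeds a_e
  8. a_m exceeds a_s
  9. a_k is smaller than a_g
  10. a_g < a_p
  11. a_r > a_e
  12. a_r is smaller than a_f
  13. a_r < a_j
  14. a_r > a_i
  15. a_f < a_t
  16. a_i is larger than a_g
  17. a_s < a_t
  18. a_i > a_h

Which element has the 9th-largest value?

a_s

Piecing the relations together gives one ordering: a_k < a_g < a_p < a_s < a_m < a_e < a_h < a_i < a_r < a_j < a_f < a_t.
The 9th largest is a_s.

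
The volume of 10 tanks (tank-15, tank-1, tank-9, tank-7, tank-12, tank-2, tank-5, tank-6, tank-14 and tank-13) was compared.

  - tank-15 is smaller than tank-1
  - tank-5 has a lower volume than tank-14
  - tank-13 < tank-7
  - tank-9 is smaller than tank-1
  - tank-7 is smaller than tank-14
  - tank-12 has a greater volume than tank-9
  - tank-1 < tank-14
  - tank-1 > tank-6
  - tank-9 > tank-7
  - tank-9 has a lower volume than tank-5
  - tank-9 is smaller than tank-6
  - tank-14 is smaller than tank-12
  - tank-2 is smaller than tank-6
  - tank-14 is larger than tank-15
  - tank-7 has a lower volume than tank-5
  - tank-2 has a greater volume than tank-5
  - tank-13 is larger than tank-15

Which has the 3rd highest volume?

Chaining the given pairs: tank-15 < tank-13 < tank-7 < tank-9 < tank-5 < tank-2 < tank-6 < tank-1 < tank-14 < tank-12.
The 3rd largest is tank-1.

tank-1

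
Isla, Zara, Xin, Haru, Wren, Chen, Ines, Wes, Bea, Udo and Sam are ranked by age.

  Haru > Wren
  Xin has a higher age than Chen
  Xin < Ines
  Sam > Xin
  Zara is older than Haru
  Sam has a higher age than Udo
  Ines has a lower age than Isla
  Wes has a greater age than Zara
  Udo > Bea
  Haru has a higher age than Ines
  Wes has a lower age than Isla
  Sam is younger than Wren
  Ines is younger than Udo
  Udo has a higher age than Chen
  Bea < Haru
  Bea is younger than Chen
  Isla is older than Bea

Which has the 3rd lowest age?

Chaining the given pairs: Bea < Chen < Xin < Ines < Udo < Sam < Wren < Haru < Zara < Wes < Isla.
The 3rd smallest is Xin.

Xin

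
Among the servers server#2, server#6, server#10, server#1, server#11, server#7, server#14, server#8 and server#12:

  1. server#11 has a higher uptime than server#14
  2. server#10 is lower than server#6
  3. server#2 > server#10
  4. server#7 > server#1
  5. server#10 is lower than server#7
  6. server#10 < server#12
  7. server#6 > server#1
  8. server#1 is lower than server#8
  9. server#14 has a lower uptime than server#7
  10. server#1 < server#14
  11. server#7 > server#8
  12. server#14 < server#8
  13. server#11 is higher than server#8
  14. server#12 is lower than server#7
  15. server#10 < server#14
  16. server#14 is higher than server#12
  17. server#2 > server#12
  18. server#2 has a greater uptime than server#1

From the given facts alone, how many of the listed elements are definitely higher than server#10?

Directly above server#10: server#6, server#12, server#14, server#7, server#2.
One step further: server#8, server#11 (7 so far).
Nothing else is reachable above server#10; 7 in all.

7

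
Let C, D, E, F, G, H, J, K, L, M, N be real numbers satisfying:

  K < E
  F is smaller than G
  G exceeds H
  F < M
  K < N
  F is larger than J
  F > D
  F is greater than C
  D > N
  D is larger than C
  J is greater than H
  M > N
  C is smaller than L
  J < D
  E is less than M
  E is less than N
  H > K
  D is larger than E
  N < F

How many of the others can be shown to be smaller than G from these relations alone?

Directly below G: H, F.
One step further: K, C, J, N, D (7 so far).
One step further: E (8 so far).
No other element is forced below G by the given relations, so the count is 8.

8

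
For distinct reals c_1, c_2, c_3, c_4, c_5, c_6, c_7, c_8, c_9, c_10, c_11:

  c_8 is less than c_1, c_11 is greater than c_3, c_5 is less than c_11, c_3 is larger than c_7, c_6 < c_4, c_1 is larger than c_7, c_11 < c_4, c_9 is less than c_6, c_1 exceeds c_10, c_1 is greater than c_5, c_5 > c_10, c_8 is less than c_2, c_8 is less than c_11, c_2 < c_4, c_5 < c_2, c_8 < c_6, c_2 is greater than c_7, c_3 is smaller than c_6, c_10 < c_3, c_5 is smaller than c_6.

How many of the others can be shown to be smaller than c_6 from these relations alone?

6

The elements the relations force below c_6 are c_7, c_10, c_8, c_3, c_9, c_5 — no chain reaches any other.
That is 6.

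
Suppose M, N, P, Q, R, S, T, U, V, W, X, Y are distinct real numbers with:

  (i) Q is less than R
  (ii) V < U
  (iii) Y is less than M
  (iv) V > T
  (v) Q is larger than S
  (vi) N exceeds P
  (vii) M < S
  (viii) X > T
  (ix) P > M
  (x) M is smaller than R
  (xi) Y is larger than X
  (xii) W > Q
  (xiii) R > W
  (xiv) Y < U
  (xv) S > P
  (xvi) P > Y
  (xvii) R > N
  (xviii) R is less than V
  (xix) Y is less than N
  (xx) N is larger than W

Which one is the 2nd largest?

V

Chaining the given pairs: T < X < Y < M < P < S < Q < W < N < R < V < U.
Counting 2 from the largest end gives V.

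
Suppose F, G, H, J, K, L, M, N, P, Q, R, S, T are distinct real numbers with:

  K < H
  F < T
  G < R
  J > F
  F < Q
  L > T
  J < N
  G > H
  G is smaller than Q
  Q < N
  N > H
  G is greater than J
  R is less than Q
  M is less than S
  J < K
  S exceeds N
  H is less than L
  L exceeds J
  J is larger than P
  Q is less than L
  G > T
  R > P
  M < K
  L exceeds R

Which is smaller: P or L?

P < J < K < H < G < R < Q < L, by transitivity through J, K, H, G, R, Q.
So P < L; P is the smaller of the two.

P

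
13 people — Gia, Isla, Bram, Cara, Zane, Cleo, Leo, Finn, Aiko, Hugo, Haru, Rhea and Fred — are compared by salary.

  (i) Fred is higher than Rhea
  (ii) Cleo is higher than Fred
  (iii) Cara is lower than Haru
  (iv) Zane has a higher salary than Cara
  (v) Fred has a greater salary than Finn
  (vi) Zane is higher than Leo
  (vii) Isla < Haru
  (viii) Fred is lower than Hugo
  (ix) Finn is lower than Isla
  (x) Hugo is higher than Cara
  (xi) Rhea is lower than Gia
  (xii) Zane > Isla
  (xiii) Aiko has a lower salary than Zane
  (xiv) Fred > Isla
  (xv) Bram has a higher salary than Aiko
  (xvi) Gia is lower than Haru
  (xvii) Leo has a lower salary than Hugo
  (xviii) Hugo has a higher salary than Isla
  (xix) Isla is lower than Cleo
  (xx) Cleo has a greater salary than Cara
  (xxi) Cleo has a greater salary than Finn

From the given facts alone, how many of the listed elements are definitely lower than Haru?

5

The elements the relations force below Haru are Finn, Isla, Rhea, Gia, Cara — no chain reaches any other.
That is 5.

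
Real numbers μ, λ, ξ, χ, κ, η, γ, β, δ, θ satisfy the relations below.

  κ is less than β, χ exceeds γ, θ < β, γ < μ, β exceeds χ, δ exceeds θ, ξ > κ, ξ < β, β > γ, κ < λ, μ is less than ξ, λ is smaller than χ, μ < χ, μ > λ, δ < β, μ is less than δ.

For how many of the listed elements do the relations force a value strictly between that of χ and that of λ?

1

The relations place λ below χ. An element lies strictly between them when it is forced above λ and also forced below χ.
Above λ: {μ, ξ, δ, β}. Below χ: {κ, γ, μ}.
Intersection: {μ} — 1.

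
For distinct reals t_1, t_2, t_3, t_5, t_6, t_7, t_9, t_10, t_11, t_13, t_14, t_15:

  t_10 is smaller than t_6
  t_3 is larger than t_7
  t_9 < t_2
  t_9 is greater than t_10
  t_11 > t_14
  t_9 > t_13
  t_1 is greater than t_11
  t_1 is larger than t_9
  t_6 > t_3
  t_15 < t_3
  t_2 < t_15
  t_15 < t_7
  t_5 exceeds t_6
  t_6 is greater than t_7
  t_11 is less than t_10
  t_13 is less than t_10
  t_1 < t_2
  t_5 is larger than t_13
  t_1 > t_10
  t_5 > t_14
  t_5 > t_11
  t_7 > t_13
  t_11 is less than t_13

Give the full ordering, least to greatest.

t_14 < t_11 < t_13 < t_10 < t_9 < t_1 < t_2 < t_15 < t_7 < t_3 < t_6 < t_5

Each adjacent pair is fixed by a given relation: t_14 < t_11; t_11 < t_13; t_13 < t_10; t_10 < t_9; t_9 < t_1; t_1 < t_2; t_2 < t_15; t_15 < t_7; t_7 < t_3; t_3 < t_6; t_6 < t_5. Chaining them end to end gives the full order.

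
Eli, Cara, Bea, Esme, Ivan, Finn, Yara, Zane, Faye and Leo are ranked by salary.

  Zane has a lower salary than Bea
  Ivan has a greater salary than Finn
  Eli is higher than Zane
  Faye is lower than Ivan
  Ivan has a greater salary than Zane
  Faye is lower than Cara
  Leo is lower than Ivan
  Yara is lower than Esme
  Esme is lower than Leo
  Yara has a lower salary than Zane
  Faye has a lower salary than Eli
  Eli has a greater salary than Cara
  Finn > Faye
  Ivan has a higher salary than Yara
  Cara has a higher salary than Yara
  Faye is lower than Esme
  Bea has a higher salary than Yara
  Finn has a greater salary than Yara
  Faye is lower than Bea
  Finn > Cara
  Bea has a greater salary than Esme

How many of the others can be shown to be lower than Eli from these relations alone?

4

From Eli the given relations immediately reach Faye, Cara, Zane.
From those, Yara — 4 in total.
Nothing else is reachable below Eli; 4 in all.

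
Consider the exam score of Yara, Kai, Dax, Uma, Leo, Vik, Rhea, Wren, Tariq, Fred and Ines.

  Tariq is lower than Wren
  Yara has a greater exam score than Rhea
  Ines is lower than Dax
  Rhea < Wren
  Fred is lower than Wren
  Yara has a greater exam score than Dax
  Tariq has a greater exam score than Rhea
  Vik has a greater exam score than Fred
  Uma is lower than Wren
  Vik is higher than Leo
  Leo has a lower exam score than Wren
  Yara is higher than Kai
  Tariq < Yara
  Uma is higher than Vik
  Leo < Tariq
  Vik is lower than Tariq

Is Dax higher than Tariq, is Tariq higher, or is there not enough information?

Following every chain through Dax: above Dax we get Yara; below Dax we get Ines.
Tariq is not reached, and no chain runs the other way from Tariq to Dax.
So the given relations leave the order of Dax and Tariq undetermined.

undetermined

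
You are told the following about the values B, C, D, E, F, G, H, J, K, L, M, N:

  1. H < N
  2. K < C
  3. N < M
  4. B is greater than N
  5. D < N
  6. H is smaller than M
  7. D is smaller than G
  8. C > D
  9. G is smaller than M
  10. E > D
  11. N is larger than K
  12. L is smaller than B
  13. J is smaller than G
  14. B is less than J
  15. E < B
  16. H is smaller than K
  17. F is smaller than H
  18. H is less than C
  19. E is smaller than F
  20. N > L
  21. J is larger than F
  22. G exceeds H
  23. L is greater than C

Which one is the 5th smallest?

K

Piecing the relations together gives one ordering: D < E < F < H < K < C < L < N < B < J < G < M.
The 5th smallest is K.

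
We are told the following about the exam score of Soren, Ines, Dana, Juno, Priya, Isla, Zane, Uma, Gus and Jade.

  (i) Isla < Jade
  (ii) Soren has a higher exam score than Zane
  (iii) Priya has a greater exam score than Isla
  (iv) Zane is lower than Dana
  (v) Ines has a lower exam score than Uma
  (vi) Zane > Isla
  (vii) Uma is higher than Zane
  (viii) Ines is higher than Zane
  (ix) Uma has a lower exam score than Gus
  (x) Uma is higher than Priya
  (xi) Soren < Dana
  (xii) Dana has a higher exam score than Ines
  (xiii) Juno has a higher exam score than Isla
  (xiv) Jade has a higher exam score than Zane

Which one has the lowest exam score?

Isla

Zane is not least since Isla < Zane; Ines is not least since Zane < Ines; Priya is not least since Isla < Priya; Soren is not least since Zane < Soren; Uma is not least since Zane < Uma; Gus is not least since Uma < Gus; Juno is not least since Isla < Juno; Dana is not least since Zane < Dana; Jade is not least since Isla < Jade.
Only Isla has nothing below it, so Isla is the lowest exam score.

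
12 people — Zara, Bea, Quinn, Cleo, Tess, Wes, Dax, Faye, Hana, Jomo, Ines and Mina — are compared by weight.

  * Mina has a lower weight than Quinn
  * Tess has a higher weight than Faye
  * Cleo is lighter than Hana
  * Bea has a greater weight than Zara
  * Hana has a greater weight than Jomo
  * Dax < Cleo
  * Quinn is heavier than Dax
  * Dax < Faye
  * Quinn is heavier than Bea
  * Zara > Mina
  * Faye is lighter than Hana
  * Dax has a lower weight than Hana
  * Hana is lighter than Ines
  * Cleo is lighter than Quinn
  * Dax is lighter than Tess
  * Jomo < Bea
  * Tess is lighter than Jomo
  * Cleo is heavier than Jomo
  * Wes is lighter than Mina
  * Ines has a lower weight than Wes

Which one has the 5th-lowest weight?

Piecing the relations together gives one ordering: Dax < Faye < Tess < Jomo < Cleo < Hana < Ines < Wes < Mina < Zara < Bea < Quinn.
Counting 5 from the smallest end gives Cleo.

Cleo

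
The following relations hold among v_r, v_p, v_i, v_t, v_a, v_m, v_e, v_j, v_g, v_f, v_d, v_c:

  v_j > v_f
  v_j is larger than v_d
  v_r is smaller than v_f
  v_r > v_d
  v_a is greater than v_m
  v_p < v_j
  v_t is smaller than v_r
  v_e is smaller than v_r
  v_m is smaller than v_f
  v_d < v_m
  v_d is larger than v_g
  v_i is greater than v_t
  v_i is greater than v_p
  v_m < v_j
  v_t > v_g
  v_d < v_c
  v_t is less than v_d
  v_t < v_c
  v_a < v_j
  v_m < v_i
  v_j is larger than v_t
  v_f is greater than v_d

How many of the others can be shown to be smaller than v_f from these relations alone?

6

Directly below v_f: v_d, v_m, v_r.
One step further: v_g, v_e, v_t (6 so far).
Nothing else is reachable below v_f; 6 in all.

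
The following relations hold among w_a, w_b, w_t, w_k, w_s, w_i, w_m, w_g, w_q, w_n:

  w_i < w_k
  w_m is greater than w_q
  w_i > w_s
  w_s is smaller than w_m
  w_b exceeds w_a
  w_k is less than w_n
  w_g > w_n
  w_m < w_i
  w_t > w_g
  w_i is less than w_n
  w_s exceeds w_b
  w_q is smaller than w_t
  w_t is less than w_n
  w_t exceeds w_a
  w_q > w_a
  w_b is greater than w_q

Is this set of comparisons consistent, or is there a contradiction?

inconsistent

We have w_t < w_n stated directly, yet also w_n < w_g < w_t by chaining the others — so w_n < w_t. Contradiction.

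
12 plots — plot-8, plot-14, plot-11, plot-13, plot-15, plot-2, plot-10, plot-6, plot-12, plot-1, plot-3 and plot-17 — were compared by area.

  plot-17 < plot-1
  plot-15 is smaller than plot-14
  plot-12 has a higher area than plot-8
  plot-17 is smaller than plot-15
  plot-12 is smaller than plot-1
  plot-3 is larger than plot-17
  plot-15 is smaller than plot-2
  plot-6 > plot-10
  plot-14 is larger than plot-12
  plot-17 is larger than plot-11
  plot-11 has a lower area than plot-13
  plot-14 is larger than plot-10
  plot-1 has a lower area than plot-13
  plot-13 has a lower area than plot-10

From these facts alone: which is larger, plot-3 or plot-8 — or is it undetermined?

undetermined

Following every chain through plot-8: above plot-8 we get plot-12, plot-1, plot-13, plot-10, plot-6, plot-14.
plot-3 is not reached, and no chain runs the other way from plot-3 to plot-8.
So the given relations leave the order of plot-8 and plot-3 undetermined.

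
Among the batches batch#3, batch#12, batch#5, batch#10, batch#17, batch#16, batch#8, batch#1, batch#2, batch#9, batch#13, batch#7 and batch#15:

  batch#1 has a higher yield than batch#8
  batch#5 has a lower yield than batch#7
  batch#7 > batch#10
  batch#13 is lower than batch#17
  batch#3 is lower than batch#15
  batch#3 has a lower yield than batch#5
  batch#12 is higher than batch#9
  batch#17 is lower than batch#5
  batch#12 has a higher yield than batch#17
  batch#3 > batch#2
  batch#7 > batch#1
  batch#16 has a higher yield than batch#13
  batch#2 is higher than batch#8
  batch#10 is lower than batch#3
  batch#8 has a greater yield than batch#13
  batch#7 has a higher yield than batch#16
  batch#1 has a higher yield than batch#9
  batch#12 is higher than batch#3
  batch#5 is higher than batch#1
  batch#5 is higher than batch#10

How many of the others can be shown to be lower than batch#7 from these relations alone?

From batch#7 the given relations immediately reach batch#16, batch#1, batch#10, batch#5.
From those, batch#13, batch#17, batch#8, batch#9, batch#3 — 9 in total.
From those, batch#2 — 10 in total.
Nothing else is reachable below batch#7; 10 in all.

10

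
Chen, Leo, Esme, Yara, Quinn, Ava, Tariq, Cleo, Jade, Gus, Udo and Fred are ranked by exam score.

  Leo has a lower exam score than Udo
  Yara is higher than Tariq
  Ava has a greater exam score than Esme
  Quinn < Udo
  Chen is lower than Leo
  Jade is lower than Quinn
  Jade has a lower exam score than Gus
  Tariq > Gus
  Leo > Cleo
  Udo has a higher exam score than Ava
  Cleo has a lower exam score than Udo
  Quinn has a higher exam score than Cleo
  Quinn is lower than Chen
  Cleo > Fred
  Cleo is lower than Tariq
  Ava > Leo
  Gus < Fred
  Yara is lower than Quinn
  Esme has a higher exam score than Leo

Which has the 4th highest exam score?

Piecing the relations together gives one ordering: Jade < Gus < Fred < Cleo < Tariq < Yara < Quinn < Chen < Leo < Esme < Ava < Udo.
The 4th largest is Leo.

Leo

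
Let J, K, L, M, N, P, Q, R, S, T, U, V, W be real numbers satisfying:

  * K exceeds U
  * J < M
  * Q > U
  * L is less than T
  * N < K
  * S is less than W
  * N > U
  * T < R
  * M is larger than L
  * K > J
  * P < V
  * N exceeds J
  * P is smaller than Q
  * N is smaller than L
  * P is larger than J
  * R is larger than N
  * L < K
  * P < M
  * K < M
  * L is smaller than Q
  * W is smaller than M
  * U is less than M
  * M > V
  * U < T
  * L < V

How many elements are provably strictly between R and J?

The relations place J below R. An element lies strictly between them when it is forced above J and also forced below R.
Above J: {N, L, K, T, P, V, M, Q}. Below R: {U, N, L, T}.
Intersection: {N, L, T} — 3.

3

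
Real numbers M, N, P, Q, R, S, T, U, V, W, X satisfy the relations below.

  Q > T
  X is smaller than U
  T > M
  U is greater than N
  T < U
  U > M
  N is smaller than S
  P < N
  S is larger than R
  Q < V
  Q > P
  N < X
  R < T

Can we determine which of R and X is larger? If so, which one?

undetermined

Following every chain through R: above R we get T, Q, V, S, U.
X is not reached, and no chain runs the other way from X to R.
So the given relations leave the order of R and X undetermined.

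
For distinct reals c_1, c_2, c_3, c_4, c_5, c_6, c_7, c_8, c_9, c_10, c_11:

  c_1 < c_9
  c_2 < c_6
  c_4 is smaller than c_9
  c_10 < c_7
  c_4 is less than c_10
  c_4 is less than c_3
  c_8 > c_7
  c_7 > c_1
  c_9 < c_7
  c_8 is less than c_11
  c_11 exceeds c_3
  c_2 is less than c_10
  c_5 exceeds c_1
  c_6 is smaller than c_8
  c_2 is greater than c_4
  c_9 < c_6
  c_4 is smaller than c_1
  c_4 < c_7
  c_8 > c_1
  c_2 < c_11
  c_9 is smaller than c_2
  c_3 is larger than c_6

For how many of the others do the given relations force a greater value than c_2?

6

The elements the relations force above c_2 are c_6, c_3, c_10, c_7, c_8, c_11 — no chain reaches any other.
That is 6.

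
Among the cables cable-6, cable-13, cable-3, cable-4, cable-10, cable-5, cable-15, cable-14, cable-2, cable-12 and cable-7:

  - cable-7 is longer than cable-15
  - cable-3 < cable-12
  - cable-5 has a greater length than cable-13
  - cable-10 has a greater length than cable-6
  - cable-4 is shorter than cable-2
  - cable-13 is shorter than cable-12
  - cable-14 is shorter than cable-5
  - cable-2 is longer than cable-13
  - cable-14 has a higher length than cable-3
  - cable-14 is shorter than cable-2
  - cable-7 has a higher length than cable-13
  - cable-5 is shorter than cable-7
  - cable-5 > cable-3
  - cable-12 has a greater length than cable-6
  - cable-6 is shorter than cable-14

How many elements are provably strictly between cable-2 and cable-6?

1

Chaining upward from cable-6 reaches: cable-14, cable-5, cable-12, cable-10, cable-7.
Chaining downward from cable-2 reaches: cable-13, cable-3, cable-14, cable-4.
Strictly between cable-6 and cable-2 are those in both lists: cable-14 — 1 element.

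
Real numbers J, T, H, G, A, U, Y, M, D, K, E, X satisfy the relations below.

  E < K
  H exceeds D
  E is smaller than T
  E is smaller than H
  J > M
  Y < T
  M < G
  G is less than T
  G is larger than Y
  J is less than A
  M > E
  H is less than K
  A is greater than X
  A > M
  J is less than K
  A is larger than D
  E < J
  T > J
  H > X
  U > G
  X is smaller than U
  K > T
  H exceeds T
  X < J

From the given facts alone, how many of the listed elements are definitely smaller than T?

Directly below T: E, Y, G, J.
One step further: X, M (6 so far).
Nothing else is reachable below T; 6 in all.

6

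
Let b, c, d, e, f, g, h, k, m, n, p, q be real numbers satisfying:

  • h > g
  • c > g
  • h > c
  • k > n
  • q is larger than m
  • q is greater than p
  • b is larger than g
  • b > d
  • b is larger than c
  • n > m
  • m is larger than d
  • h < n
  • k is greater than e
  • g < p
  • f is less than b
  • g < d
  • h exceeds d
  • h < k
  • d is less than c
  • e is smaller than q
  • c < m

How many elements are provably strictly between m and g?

2

The relations place g below m. An element lies strictly between them when it is forced above g and also forced below m.
Above g: {d, c, h, p, n, b, k, q}. Below m: {d, c}.
Intersection: {d, c} — 2.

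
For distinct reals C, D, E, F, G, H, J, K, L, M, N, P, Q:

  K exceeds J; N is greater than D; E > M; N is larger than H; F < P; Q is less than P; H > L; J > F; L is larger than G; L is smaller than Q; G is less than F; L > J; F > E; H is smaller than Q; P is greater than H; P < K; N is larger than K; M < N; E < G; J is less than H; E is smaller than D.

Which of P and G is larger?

Chaining the given relations: G < F < J < H < Q < P.
So G < P; P is the larger of the two.

P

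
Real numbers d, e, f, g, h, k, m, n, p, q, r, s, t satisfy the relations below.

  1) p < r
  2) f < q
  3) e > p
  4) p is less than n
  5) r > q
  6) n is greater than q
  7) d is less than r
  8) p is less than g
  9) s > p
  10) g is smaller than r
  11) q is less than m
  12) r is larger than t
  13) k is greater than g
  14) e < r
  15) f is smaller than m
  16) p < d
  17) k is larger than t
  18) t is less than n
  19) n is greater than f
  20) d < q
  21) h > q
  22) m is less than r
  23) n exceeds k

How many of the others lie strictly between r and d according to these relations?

2

The relations place d below r. An element lies strictly between them when it is forced above d and also forced below r.
Above d: {q, h, n, m}. Below r: {p, f, q, t, g, e, m}.
Intersection: {q, m} — 2.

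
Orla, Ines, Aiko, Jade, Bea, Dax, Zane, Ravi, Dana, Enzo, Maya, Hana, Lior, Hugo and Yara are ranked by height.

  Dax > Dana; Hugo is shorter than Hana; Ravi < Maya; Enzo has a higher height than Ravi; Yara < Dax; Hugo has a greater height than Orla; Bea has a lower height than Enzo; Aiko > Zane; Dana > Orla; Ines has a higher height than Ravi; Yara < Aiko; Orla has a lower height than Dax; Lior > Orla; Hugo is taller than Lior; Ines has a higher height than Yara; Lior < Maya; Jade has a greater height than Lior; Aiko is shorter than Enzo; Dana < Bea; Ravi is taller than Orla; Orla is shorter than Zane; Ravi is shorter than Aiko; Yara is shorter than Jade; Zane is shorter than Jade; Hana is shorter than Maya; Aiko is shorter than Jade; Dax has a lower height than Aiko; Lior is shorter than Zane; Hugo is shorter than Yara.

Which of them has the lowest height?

Dana is not least since Orla < Dana; Lior is not least since Orla < Lior; Hugo is not least since Orla < Hugo; Yara is not least since Hugo < Yara; Dax is not least since Orla < Dax; Hana is not least since Hugo < Hana; Zane is not least since Orla < Zane; Ravi is not least since Orla < Ravi; Ines is not least since Yara < Ines; Aiko is not least since Dax < Aiko; Bea is not least since Dana < Bea; Maya is not least since Hana < Maya; Enzo is not least since Bea < Enzo; Jade is not least since Lior < Jade.
Only Orla has nothing below it, so Orla is the lowest height.

Orla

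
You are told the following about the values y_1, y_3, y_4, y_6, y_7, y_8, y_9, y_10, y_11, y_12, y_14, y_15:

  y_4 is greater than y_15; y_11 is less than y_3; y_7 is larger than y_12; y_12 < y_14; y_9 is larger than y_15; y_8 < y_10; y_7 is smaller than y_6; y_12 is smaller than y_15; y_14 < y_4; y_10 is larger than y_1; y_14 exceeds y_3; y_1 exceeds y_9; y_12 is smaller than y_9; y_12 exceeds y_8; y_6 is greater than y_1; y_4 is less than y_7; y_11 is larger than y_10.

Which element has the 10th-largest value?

The consecutive relations fix a unique order: y_8 < y_12 < y_15 < y_9 < y_1 < y_10 < y_11 < y_3 < y_14 < y_4 < y_7 < y_6.
The 10th largest is y_15.

y_15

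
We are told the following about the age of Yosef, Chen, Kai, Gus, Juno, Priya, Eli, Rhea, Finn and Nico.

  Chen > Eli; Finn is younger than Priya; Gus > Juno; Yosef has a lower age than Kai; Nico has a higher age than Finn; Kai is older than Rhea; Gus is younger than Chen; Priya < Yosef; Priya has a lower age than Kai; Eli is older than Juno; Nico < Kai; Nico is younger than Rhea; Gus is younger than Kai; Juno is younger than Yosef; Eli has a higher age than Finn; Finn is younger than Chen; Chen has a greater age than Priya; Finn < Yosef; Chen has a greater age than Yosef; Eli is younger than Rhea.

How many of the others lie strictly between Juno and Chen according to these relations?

3

The relations place Juno below Chen. An element lies strictly between them when it is forced above Juno and also forced below Chen.
Above Juno: {Gus, Eli, Yosef, Rhea, Kai}. Below Chen: {Finn, Gus, Eli, Priya, Yosef}.
Intersection: {Gus, Eli, Yosef} — 3.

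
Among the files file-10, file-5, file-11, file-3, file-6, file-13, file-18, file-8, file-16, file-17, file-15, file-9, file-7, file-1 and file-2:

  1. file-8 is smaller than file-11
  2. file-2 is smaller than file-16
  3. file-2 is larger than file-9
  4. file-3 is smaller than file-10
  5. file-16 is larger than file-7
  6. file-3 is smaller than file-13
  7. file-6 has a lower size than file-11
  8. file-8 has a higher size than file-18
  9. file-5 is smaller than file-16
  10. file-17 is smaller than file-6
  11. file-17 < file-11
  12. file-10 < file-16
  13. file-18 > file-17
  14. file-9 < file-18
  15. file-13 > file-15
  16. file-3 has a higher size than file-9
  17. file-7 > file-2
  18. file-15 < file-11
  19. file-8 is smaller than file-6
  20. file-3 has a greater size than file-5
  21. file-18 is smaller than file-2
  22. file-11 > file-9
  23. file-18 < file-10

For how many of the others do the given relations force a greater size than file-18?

The elements the relations force above file-18 are file-8, file-6, file-2, file-7, file-11, file-10, file-16 — no chain reaches any other.
That is 7.

7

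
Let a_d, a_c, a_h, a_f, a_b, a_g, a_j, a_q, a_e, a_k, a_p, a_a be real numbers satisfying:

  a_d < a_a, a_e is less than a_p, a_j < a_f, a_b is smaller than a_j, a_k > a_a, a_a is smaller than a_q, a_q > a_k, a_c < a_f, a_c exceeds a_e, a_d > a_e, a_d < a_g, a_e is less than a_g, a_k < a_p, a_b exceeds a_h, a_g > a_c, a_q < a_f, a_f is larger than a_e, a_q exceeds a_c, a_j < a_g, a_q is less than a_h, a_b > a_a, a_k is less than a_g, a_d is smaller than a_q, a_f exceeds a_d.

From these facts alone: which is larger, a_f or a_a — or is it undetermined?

a_f

a_a < a_k and a_k < a_q give a_a < a_q.
With a_q < a_h: a_a < a_k < a_q < a_h.
With a_h < a_b: a_a < a_k < a_q < a_h < a_b.
With a_b < a_j: a_a < a_k < a_q < a_h < a_b < a_j.
Then a_j < a_f extends the chain to a_f.
So a_f is larger.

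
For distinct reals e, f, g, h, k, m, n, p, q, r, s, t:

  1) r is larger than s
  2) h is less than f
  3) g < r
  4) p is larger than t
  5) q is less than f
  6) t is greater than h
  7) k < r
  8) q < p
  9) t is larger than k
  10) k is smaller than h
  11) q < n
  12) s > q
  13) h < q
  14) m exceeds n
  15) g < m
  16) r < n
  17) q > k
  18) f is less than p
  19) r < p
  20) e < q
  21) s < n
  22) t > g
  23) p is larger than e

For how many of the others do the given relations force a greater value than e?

From e the given relations immediately reach q, p.
From those, s, f, n — 5 in total.
From those, r, m — 7 in total.
No other element is forced above e by the given relations, so the count is 7.

7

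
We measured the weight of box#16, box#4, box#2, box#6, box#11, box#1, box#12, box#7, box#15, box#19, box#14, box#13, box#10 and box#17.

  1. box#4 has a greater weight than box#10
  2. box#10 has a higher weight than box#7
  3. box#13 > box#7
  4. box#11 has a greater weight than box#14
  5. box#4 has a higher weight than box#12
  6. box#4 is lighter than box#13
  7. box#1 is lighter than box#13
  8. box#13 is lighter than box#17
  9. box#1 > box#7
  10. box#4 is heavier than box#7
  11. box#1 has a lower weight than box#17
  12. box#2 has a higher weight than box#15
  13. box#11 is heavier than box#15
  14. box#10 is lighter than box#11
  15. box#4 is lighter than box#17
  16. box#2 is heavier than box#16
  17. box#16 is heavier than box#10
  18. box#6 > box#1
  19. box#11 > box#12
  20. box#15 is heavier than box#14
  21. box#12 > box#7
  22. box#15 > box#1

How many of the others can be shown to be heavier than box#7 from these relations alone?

The elements the relations force above box#7 are box#10, box#1, box#12, box#16, box#15, box#4, box#13, box#11, box#6, box#17, box#2 — no chain reaches any other.
That is 11.

11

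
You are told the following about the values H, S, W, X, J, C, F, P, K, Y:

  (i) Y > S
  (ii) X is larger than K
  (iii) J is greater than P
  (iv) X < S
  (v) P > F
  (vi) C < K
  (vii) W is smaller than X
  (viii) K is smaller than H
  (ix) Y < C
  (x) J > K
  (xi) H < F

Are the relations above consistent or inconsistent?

inconsistent

Chaining the given relations yields X < S < Y < C < K, so X < K. But one relation states K < X. These cannot both hold.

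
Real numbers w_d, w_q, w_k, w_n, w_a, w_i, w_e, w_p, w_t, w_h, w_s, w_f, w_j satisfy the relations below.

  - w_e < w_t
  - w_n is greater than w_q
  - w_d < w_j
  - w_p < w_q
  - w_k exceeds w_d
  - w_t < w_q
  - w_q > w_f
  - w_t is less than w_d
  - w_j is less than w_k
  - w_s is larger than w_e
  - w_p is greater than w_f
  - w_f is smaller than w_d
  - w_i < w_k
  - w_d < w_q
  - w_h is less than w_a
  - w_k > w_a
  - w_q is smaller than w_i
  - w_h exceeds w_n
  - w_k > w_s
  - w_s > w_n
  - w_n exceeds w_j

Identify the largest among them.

w_f is not greatest since w_f < w_p; w_e is not greatest since w_e < w_t; w_p is not greatest since w_p < w_q; w_t is not greatest since w_t < w_d; w_d is not greatest since w_d < w_q; w_j is not greatest since w_j < w_k; w_q is not greatest since w_q < w_n; w_i is not greatest since w_i < w_k; w_n is not greatest since w_n < w_h; w_h is not greatest since w_h < w_a; w_a is not greatest since w_a < w_k; w_s is not greatest since w_s < w_k.
Only w_k has nothing above it, so w_k is the largest.

w_k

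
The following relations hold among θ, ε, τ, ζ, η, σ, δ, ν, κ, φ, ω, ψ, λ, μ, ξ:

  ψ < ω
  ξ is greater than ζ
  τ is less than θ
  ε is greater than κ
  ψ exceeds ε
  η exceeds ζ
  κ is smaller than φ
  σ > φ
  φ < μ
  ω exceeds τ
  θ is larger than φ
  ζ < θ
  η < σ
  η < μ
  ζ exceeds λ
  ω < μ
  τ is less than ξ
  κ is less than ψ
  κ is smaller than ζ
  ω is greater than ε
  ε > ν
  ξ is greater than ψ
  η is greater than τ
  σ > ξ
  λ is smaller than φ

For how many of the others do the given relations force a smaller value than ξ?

The elements the relations force below ξ are ν, κ, ε, λ, ζ, ψ, τ — no chain reaches any other.
That is 7.

7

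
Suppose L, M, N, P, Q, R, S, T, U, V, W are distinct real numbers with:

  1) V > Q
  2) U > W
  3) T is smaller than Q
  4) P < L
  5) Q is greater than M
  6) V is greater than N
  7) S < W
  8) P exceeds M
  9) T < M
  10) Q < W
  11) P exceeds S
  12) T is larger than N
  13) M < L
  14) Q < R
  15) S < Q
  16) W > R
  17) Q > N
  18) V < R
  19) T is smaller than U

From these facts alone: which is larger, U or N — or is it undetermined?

The relevant relations are N < T; T < M; M < Q; Q < W; W < U.
Chaining these gives N < T < M < Q < W < U.
So U is larger.

U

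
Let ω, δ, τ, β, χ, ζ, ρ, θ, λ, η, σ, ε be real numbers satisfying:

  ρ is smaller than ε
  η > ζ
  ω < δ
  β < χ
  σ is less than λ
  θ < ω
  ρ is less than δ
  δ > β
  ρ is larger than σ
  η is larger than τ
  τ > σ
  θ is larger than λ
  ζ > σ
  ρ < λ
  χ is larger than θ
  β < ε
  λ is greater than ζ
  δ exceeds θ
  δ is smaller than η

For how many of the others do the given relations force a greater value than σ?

10

From σ the given relations immediately reach ζ, ρ, λ, τ.
From those, θ, δ, ε, η — 8 in total.
From those, ω, χ — 10 in total.
Nothing else is reachable above σ; 10 in all.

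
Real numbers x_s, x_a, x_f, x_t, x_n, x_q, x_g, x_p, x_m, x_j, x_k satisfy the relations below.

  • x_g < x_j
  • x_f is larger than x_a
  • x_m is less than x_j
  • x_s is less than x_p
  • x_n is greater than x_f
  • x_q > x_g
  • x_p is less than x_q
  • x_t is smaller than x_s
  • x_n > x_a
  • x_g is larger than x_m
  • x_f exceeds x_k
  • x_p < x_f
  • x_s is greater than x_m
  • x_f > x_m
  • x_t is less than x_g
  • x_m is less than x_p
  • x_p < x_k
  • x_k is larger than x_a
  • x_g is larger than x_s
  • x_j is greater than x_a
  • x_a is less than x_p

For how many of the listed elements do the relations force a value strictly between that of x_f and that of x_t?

3

Chaining upward from x_t reaches: x_s, x_g, x_p, x_q, x_k, x_j, x_n.
Chaining downward from x_f reaches: x_a, x_m, x_s, x_p, x_k.
Strictly between x_t and x_f are those in both lists: x_s, x_p, x_k — 3 elements.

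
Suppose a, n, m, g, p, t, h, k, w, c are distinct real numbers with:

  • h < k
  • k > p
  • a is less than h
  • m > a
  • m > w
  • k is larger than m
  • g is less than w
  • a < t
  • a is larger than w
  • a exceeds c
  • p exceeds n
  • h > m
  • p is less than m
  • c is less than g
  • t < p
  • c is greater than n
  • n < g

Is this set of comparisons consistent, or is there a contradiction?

The single ordering n < c < g < w < a < t < p < m < h < k satisfies every listed relation, so no contradiction arises.

consistent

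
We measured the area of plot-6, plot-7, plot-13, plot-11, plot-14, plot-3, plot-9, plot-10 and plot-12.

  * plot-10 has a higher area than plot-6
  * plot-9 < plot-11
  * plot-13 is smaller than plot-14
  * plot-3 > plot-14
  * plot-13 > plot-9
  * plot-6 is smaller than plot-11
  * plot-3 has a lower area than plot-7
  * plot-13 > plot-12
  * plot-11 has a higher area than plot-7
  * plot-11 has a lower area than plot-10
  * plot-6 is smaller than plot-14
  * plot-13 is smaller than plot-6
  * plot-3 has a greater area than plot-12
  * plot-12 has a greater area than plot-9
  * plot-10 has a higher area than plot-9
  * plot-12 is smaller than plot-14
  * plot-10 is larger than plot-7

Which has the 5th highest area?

The consecutive relations fix a unique order: plot-9 < plot-12 < plot-13 < plot-6 < plot-14 < plot-3 < plot-7 < plot-11 < plot-10.
Counting 5 from the largest end gives plot-14.

plot-14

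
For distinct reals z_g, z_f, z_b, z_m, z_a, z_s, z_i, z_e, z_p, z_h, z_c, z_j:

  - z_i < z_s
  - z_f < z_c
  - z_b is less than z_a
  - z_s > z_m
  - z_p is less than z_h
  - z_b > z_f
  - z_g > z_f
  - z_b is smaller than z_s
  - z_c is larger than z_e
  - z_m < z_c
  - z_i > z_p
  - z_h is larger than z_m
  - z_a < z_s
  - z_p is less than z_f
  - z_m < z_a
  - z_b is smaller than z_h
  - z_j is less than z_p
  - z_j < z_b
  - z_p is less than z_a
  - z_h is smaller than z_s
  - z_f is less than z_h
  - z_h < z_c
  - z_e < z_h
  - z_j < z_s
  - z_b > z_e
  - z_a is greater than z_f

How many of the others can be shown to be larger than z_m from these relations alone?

4

From z_m the given relations immediately reach z_h, z_c, z_a, z_s.
No other element is forced above z_m by the given relations, so the count is 4.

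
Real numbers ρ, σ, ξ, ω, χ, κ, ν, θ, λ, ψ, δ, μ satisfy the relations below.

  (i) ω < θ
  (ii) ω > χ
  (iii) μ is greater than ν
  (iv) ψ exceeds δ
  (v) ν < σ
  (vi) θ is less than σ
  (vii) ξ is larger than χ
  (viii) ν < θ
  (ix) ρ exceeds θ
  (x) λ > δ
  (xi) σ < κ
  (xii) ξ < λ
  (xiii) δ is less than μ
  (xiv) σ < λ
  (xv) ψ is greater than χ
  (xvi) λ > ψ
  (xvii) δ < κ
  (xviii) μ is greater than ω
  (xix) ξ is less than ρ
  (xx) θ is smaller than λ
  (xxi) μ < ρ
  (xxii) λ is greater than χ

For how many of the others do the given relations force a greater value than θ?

From θ the given relations immediately reach σ, λ, ρ.
From those, κ — 4 in total.
No other element is forced above θ by the given relations, so the count is 4.

4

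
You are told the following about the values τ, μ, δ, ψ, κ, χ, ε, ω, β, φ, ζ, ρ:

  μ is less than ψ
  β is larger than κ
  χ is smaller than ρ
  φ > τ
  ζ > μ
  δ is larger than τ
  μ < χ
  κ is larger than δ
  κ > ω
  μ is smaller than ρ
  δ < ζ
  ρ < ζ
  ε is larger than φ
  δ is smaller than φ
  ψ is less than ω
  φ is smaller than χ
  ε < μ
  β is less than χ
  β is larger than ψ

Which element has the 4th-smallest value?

Piecing the relations together gives one ordering: τ < δ < φ < ε < μ < ψ < ω < κ < β < χ < ρ < ζ.
The 4th smallest is ε.

ε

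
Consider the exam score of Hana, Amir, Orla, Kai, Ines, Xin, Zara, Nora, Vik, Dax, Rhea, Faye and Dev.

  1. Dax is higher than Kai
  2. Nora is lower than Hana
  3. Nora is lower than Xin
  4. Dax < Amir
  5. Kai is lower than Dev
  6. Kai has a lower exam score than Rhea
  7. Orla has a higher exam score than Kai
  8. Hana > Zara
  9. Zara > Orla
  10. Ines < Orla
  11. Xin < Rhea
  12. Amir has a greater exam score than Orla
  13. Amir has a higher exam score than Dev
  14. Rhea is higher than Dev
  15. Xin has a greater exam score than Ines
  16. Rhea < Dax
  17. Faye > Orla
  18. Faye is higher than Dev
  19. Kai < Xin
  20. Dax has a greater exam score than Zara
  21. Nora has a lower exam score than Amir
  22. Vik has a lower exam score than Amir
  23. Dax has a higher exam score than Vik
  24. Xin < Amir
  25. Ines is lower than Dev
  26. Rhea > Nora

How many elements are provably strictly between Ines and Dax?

5

Chaining upward from Ines reaches: Xin, Orla, Dev, Rhea, Zara, Hana, Faye, Amir.
Chaining downward from Dax reaches: Nora, Kai, Xin, Vik, Orla, Dev, Rhea, Zara.
Strictly between Ines and Dax are those in both lists: Xin, Orla, Dev, Rhea, Zara — 5 elements.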